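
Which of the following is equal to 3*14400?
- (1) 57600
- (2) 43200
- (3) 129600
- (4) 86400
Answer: 2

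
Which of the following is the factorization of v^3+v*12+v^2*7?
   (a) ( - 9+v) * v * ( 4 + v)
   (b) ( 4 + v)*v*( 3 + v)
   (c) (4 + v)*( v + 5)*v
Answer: b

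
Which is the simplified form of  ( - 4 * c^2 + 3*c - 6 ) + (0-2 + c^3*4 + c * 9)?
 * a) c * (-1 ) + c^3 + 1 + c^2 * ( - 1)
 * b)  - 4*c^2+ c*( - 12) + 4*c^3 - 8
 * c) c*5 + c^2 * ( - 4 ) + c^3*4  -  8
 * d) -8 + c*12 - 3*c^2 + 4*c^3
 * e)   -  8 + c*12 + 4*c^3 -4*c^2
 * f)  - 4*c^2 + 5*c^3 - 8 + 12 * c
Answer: e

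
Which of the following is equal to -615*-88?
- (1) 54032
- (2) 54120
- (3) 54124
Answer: 2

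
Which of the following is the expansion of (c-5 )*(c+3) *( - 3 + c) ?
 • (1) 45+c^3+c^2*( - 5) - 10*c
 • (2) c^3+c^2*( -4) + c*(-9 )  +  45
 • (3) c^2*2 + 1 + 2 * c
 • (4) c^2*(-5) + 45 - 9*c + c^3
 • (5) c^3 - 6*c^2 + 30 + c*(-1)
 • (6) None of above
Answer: 4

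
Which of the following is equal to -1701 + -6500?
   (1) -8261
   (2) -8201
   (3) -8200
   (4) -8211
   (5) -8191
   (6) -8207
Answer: 2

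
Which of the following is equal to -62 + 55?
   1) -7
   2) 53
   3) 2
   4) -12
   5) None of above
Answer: 1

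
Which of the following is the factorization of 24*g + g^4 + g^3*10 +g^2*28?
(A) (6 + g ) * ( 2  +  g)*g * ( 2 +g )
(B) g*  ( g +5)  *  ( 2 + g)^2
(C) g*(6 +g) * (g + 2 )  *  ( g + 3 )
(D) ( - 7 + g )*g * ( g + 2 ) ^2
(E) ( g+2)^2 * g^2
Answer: A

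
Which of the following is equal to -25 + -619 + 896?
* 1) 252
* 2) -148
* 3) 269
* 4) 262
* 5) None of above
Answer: 1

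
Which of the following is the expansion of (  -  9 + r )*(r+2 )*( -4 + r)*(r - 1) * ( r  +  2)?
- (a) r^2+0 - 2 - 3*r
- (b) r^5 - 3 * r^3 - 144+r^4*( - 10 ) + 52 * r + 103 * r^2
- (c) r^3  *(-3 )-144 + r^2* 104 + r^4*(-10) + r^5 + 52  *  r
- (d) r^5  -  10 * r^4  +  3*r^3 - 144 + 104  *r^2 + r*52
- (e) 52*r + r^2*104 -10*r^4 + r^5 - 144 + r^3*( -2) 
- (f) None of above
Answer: c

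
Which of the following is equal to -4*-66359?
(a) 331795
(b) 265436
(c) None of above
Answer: b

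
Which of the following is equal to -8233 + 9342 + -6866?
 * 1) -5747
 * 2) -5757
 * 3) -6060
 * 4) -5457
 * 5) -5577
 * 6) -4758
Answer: 2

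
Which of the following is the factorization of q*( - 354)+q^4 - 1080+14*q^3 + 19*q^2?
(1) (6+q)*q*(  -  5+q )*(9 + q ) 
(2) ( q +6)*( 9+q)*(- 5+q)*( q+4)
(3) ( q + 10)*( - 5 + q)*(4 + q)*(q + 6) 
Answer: 2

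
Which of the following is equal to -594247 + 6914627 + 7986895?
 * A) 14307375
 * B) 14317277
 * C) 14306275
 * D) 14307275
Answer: D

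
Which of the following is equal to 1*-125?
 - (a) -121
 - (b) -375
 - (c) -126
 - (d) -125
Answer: d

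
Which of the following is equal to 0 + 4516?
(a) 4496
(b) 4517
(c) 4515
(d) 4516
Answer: d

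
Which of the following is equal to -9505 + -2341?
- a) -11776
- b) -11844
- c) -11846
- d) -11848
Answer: c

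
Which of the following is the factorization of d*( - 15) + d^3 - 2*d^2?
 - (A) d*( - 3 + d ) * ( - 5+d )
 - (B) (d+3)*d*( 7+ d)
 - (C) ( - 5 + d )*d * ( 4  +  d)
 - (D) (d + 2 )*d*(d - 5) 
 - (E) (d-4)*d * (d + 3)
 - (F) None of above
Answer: F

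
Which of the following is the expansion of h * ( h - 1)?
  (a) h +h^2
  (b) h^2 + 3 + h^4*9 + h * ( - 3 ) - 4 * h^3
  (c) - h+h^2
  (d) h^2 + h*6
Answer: c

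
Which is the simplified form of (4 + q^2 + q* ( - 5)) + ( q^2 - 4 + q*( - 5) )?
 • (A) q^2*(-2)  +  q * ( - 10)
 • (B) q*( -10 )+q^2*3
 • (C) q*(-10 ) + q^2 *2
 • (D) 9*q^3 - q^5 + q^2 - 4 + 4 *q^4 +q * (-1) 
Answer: C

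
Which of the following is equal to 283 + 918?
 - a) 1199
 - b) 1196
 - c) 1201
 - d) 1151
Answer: c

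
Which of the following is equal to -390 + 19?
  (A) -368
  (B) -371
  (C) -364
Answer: B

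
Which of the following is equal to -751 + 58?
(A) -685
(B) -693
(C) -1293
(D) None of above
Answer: B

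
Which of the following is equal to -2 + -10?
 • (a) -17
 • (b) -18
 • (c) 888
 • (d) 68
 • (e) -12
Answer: e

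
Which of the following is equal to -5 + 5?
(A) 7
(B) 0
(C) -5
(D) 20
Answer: B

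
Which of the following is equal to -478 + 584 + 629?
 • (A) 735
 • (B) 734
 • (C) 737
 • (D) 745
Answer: A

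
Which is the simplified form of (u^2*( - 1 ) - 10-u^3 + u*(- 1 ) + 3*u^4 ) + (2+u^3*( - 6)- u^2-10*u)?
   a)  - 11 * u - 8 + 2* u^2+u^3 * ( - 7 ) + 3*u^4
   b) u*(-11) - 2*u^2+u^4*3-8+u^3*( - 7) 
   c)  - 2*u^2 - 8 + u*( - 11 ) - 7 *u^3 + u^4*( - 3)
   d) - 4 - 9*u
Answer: b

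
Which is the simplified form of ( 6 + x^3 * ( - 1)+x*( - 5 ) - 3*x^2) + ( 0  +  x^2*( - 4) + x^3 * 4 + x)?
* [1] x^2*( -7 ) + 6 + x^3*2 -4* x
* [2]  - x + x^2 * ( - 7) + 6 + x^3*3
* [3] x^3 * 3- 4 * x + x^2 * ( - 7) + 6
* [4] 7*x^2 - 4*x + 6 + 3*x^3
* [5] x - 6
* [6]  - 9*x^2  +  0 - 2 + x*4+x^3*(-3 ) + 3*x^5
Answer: 3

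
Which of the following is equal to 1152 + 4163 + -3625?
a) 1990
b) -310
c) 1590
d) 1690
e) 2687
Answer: d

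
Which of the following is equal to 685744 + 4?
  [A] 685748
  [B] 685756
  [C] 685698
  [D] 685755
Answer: A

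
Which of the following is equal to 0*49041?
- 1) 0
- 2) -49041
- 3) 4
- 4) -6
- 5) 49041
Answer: 1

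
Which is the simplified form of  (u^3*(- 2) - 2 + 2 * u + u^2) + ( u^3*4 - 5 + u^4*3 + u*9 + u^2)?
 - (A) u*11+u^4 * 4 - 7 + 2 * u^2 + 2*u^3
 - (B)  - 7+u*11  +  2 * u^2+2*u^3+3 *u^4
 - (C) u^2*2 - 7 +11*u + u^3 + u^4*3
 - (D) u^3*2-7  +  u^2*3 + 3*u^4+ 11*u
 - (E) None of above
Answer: B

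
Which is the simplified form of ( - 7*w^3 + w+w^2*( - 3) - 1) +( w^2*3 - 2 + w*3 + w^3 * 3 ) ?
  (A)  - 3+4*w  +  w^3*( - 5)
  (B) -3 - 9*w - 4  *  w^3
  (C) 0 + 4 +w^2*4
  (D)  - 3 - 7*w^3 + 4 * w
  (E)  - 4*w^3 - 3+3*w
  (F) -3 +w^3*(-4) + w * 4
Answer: F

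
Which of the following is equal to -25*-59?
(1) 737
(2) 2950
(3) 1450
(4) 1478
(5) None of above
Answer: 5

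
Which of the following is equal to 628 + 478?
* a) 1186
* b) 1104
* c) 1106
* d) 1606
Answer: c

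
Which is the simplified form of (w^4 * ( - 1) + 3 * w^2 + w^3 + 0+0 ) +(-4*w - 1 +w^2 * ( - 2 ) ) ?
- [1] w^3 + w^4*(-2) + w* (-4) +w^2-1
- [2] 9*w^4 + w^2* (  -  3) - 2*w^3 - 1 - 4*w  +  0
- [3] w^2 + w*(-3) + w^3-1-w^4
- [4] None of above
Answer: 4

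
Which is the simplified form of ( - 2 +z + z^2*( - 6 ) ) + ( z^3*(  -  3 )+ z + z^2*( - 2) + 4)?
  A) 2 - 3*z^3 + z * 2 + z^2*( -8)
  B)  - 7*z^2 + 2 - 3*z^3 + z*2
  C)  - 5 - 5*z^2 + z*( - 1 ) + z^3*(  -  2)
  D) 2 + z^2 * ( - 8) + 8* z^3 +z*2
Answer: A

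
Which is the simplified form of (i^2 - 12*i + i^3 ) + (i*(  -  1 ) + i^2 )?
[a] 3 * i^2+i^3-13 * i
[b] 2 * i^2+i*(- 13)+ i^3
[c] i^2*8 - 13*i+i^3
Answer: b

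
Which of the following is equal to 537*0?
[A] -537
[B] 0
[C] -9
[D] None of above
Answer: B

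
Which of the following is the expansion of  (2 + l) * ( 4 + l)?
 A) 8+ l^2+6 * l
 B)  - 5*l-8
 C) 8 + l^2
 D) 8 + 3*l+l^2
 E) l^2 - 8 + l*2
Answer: A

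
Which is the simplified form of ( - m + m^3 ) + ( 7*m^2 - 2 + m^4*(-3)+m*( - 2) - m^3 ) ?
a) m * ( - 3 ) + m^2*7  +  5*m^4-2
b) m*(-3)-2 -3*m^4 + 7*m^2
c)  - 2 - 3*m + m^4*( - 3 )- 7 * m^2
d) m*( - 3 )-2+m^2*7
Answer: b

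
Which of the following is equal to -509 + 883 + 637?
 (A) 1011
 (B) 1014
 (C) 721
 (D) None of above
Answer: A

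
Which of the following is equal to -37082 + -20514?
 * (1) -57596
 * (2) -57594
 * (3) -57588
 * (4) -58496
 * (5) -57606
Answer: 1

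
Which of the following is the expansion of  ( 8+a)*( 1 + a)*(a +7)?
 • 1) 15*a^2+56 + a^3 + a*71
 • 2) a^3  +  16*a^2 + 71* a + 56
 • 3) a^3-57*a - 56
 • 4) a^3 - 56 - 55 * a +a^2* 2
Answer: 2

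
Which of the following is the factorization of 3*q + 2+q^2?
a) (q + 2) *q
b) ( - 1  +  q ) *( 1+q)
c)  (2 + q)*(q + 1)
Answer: c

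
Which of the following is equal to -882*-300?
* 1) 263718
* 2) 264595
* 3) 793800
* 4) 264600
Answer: 4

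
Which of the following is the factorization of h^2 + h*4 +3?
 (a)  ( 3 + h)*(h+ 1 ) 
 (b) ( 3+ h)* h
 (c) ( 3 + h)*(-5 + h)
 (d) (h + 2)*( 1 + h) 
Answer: a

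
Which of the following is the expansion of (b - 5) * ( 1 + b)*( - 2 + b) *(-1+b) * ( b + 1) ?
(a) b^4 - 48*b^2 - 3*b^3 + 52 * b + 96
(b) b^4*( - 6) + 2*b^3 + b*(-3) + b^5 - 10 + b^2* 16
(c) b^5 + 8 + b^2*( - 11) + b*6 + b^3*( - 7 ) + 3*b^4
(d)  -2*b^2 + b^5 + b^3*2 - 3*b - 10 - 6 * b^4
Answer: b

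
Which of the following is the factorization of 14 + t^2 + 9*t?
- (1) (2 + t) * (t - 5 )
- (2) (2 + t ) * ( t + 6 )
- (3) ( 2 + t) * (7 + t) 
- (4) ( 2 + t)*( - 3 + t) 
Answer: 3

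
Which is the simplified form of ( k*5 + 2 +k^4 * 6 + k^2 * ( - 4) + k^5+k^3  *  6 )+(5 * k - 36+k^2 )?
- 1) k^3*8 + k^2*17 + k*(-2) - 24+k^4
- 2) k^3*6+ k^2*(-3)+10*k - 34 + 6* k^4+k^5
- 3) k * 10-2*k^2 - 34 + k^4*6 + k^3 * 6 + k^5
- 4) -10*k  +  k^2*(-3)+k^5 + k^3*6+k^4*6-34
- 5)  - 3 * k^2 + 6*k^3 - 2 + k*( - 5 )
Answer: 2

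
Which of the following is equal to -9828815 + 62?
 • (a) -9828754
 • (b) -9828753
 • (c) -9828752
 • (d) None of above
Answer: b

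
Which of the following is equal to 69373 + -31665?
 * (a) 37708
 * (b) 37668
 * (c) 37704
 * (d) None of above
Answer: a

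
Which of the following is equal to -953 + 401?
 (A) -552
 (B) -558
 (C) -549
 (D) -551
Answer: A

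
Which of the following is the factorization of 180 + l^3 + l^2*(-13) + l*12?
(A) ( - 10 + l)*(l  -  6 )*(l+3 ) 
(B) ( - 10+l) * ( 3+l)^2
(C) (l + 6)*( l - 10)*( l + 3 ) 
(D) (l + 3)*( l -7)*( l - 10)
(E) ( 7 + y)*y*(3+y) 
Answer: A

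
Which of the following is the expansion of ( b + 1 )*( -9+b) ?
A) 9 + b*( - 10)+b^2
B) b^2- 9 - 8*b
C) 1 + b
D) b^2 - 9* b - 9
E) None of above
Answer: B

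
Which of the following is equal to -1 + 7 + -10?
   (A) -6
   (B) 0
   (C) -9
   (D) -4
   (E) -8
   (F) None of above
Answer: D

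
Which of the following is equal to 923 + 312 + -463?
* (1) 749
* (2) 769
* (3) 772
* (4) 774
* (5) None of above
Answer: 3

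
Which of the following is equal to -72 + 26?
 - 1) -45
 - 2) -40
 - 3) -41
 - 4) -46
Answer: 4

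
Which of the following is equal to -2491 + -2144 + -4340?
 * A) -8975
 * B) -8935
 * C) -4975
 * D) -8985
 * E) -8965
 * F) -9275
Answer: A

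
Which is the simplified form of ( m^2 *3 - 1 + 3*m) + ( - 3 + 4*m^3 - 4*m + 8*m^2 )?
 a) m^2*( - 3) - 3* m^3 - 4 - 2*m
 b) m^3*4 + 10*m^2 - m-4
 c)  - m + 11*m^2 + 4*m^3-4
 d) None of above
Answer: c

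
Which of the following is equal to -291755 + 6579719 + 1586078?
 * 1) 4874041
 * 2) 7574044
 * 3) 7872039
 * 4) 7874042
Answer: 4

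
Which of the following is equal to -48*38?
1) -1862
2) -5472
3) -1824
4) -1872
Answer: 3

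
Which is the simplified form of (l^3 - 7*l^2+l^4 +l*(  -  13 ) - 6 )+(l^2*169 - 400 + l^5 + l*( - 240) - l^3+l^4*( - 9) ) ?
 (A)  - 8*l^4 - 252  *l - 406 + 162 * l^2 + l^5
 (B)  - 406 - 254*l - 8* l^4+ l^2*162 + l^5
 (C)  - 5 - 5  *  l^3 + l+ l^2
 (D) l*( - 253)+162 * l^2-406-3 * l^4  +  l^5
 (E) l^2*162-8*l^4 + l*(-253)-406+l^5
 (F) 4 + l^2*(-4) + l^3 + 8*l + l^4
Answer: E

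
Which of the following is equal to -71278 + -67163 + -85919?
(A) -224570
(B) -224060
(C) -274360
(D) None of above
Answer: D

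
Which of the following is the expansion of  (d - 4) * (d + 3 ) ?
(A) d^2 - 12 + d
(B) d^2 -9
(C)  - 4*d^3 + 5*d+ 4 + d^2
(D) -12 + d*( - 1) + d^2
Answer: D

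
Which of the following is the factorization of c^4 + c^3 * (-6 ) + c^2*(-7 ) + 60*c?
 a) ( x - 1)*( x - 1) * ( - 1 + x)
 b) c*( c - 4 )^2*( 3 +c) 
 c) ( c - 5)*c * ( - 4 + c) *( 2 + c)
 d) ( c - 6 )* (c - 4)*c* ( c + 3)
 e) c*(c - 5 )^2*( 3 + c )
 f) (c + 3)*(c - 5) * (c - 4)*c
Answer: f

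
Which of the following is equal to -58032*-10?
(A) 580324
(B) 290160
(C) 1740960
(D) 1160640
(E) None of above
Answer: E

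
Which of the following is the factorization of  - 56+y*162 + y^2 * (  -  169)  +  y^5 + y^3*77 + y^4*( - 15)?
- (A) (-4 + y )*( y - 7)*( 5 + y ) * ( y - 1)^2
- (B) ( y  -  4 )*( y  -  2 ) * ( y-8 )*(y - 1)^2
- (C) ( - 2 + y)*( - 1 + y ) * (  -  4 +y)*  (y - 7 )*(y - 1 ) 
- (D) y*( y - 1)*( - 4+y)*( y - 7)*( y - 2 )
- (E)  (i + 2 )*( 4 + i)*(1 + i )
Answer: C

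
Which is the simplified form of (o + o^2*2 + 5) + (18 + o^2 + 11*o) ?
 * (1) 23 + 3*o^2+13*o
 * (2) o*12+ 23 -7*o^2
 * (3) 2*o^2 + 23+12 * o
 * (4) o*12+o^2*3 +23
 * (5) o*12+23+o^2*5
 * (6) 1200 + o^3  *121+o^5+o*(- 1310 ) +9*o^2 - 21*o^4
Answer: 4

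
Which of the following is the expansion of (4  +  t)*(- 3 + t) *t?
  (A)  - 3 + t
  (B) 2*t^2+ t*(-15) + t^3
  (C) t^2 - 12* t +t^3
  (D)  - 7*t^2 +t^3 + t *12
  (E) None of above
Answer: C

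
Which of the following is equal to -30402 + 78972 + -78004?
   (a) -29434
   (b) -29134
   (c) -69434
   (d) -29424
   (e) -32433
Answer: a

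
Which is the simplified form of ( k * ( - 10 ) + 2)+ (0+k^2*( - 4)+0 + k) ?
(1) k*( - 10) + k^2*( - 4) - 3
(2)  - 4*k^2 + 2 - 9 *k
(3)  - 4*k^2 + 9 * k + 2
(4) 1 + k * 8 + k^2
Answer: 2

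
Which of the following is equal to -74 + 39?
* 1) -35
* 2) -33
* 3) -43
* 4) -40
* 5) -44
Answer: 1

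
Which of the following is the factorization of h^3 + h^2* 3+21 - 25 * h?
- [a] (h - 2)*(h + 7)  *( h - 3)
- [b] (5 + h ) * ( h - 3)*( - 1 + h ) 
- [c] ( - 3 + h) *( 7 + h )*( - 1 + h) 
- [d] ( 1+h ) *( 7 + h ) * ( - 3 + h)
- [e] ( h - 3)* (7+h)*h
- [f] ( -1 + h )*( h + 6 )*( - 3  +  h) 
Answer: c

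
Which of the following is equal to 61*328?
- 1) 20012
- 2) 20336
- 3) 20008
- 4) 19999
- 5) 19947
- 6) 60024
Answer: 3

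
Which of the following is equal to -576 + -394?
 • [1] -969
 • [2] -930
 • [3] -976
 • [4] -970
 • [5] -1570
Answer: 4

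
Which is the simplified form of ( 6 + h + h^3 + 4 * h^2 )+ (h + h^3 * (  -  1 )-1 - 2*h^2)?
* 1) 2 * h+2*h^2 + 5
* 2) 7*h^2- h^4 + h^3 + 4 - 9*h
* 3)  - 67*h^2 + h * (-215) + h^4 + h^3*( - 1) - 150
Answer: 1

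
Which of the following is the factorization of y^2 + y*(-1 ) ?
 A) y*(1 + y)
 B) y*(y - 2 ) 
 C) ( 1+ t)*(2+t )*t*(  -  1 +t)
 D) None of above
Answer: D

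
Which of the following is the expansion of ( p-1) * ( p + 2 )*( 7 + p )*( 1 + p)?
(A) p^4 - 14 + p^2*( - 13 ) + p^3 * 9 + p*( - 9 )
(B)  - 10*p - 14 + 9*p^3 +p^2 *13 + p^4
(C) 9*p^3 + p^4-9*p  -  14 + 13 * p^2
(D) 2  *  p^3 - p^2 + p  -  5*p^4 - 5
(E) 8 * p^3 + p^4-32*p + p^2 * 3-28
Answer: C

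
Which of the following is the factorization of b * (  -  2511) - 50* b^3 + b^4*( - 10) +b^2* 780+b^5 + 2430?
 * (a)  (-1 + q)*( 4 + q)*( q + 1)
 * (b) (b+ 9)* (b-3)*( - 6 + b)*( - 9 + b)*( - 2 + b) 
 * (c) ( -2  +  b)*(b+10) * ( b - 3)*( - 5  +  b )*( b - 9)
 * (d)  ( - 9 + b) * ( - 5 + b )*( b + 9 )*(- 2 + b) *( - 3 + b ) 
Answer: d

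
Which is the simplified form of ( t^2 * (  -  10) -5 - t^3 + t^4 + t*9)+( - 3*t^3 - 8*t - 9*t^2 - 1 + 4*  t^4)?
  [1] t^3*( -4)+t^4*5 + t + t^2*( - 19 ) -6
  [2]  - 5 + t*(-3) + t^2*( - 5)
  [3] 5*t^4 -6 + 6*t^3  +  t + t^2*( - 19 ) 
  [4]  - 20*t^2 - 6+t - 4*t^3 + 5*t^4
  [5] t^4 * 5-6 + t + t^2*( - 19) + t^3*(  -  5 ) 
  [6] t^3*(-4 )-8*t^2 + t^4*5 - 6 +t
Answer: 1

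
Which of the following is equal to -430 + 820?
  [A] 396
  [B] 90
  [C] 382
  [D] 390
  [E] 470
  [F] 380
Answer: D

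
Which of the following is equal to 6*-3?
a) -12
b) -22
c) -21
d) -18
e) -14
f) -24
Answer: d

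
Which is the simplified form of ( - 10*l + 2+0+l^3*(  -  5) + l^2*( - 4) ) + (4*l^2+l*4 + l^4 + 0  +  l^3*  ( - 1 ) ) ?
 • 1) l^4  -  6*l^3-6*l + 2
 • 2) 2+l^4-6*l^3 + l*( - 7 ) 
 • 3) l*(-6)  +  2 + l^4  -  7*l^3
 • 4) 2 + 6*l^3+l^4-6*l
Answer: 1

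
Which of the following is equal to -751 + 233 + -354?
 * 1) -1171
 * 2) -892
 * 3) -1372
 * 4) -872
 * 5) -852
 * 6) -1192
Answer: 4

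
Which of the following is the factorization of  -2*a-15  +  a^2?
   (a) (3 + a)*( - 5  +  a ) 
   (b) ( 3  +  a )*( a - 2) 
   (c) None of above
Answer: a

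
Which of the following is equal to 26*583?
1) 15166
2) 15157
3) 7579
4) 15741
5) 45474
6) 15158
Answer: 6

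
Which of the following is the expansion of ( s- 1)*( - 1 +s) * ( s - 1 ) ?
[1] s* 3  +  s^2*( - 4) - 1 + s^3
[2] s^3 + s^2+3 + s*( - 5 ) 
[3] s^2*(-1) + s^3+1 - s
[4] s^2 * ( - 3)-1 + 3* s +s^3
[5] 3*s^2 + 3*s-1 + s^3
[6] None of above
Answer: 4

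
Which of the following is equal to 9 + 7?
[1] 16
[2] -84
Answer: 1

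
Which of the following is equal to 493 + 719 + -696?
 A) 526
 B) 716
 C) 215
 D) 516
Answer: D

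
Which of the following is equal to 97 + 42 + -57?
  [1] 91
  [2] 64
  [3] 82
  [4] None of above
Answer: 3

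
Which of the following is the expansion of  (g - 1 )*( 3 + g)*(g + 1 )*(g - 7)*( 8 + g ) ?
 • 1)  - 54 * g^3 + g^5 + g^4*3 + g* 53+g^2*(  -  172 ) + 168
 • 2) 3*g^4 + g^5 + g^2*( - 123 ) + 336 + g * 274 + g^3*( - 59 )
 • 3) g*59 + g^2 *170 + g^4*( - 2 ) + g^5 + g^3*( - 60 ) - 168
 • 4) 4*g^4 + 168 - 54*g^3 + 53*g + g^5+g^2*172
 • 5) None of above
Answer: 5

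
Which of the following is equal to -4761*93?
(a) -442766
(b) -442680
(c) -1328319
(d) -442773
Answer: d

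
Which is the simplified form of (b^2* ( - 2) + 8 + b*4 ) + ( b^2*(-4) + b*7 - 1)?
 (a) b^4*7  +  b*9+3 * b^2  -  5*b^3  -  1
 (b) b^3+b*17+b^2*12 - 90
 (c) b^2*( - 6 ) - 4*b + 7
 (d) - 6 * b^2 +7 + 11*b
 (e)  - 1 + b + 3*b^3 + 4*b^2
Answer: d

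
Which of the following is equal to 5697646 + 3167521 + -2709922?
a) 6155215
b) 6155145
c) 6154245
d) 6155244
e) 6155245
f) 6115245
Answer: e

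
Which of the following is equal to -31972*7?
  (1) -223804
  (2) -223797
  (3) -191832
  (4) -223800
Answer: 1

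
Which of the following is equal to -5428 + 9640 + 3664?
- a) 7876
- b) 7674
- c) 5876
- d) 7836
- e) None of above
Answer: a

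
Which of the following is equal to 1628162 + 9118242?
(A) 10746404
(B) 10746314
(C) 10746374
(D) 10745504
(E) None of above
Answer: A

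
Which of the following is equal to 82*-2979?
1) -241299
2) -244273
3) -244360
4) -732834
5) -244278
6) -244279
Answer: 5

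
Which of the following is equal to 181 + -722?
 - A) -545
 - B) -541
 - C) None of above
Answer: B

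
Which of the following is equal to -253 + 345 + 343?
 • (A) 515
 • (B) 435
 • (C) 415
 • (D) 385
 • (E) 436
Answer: B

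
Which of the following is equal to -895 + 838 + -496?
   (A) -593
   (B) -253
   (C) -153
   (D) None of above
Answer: D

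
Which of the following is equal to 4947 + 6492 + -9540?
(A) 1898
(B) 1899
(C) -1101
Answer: B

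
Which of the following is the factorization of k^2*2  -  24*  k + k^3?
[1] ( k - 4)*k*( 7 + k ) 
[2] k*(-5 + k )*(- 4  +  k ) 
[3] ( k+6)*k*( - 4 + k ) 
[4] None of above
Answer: 3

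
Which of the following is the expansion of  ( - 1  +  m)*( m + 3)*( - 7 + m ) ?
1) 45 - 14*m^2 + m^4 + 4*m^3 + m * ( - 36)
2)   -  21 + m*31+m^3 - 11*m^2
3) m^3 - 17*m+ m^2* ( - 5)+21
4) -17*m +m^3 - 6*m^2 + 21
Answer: 3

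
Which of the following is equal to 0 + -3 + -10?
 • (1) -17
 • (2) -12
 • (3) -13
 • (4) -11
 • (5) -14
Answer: 3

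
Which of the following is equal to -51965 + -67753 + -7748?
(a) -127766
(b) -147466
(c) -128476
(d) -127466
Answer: d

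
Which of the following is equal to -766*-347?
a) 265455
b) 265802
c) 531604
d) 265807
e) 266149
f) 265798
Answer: b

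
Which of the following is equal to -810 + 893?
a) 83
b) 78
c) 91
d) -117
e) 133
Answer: a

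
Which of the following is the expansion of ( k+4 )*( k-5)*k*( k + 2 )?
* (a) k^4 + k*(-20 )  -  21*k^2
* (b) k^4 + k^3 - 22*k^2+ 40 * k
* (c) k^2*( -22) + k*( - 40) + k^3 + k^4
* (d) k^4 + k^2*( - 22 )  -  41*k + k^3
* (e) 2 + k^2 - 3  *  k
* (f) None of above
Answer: c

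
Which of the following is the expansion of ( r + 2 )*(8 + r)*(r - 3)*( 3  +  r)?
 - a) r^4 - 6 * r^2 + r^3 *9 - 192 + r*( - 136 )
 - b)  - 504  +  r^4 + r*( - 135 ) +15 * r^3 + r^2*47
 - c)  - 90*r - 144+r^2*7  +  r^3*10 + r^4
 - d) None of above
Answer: c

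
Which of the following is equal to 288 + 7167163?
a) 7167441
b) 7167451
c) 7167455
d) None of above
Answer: b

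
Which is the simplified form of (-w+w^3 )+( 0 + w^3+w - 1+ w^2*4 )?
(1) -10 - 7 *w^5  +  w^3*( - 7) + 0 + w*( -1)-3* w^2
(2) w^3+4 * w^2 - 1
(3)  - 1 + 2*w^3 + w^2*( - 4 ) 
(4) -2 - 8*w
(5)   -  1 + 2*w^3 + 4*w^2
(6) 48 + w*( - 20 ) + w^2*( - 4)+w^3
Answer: 5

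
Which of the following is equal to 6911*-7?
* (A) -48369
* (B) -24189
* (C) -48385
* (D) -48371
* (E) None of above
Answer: E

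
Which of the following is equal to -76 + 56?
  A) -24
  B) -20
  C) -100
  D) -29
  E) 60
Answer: B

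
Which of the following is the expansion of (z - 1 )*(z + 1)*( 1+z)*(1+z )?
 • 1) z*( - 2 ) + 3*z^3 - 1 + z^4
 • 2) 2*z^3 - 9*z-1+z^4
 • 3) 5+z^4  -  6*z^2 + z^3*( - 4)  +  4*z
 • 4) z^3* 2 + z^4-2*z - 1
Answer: 4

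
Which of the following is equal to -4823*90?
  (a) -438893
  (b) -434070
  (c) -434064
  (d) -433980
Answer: b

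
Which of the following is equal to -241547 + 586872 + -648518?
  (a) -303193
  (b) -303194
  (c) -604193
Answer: a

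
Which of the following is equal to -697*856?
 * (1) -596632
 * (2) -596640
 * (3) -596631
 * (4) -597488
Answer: 1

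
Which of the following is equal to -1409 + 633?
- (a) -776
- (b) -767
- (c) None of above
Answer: a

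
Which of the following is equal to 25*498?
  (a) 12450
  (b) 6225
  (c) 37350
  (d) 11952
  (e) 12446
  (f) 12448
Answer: a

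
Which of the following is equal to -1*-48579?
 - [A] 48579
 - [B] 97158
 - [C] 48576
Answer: A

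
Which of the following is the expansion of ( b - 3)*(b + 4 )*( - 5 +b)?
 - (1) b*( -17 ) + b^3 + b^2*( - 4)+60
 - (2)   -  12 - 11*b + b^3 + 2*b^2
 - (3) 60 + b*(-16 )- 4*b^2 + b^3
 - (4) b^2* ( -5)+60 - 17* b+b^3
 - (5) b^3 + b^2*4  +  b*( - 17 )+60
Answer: 1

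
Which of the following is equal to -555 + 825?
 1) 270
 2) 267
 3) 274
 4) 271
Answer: 1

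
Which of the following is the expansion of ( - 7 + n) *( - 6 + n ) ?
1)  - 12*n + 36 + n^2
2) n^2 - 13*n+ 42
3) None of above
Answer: 2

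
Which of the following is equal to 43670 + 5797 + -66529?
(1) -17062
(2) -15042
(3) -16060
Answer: 1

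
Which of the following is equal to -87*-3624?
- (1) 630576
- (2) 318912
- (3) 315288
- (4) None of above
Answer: 3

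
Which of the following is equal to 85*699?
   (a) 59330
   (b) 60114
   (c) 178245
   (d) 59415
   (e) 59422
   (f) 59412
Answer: d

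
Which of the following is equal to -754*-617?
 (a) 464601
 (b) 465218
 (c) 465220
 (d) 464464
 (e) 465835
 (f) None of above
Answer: b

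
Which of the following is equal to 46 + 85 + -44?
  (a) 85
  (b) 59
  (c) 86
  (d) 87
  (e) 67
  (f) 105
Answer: d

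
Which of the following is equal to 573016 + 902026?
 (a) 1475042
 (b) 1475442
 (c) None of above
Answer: a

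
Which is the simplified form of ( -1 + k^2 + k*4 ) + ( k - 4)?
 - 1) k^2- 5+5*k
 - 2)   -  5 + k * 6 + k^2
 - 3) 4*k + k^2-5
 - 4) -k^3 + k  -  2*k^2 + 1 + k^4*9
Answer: 1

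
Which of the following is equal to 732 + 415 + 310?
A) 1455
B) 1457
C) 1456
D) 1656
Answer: B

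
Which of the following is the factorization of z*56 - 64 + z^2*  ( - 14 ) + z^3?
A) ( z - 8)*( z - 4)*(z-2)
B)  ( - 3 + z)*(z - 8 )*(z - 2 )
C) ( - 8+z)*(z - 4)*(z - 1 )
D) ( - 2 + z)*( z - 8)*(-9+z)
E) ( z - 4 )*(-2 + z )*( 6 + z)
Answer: A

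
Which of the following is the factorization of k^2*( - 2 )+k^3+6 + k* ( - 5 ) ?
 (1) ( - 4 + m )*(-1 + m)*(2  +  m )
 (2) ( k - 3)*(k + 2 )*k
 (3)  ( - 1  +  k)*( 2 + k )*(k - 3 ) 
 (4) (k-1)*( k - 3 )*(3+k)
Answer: 3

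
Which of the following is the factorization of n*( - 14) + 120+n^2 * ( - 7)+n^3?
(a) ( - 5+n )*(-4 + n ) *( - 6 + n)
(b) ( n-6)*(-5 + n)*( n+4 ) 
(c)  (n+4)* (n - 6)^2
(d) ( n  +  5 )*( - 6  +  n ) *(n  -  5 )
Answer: b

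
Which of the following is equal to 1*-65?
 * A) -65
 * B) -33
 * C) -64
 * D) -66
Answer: A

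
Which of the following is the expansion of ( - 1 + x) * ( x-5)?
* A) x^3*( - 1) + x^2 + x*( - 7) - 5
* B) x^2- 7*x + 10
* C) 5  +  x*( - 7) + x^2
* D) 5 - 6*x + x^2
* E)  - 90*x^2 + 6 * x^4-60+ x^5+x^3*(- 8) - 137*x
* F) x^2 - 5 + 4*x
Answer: D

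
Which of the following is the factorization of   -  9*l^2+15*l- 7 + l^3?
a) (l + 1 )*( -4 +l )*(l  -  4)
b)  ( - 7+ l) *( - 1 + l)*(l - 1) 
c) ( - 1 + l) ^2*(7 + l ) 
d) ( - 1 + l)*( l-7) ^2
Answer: b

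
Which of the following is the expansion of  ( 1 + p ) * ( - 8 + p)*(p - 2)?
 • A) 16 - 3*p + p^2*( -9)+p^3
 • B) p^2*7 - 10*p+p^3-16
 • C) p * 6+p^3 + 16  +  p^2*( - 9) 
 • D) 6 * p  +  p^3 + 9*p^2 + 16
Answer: C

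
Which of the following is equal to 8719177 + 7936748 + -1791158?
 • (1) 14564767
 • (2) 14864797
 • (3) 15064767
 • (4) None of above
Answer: 4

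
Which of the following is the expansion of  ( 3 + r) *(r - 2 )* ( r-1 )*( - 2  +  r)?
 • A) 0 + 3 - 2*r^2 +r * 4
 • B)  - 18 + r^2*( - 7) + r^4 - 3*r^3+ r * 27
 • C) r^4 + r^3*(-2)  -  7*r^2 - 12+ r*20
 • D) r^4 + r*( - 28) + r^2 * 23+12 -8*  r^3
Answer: C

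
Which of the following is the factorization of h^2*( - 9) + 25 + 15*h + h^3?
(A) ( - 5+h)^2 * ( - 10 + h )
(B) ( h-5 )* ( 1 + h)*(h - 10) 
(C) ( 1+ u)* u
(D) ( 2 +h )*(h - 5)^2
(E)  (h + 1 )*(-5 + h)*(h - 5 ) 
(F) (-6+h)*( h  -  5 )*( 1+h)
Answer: E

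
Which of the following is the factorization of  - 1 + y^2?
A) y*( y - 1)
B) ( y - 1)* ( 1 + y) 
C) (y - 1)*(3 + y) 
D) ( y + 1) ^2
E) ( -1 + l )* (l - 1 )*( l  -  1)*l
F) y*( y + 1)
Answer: B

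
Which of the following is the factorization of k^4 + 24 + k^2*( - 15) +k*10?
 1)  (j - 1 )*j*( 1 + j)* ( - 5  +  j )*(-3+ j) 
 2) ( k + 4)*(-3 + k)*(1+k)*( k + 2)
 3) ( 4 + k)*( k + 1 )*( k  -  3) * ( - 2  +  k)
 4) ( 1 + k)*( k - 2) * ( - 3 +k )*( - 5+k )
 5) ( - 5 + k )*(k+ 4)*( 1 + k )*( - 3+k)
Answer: 3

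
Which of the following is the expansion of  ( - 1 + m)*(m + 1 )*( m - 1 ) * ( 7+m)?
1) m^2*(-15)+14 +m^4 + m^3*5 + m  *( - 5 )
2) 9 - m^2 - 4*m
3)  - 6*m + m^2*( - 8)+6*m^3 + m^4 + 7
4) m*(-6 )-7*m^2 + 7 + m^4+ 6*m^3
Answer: 3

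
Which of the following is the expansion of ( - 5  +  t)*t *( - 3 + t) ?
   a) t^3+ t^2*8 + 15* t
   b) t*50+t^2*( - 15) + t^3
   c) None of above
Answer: c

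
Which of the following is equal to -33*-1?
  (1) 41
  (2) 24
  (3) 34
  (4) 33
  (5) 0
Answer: 4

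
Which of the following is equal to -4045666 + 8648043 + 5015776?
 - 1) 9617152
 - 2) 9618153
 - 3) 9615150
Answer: 2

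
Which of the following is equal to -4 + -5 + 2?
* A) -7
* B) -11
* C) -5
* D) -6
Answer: A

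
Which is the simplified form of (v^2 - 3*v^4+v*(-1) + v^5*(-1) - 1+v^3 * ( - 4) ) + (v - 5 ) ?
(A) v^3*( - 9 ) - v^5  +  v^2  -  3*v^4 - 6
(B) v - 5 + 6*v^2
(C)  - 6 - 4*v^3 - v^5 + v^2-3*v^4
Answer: C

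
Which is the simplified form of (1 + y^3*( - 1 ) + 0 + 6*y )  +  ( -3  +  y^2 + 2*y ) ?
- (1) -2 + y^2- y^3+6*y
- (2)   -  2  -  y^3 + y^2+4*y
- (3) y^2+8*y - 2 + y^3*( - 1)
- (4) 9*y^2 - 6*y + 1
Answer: 3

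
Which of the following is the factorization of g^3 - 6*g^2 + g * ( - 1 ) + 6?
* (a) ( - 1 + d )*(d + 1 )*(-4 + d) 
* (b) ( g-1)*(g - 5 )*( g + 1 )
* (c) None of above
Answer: c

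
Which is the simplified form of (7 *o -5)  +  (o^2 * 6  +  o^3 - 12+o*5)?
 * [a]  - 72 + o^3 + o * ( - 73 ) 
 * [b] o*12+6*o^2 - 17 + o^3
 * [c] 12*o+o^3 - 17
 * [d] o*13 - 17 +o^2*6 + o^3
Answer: b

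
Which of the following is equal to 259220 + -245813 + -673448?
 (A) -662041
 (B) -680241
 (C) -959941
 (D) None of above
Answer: D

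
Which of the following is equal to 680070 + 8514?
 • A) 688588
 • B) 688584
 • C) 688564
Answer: B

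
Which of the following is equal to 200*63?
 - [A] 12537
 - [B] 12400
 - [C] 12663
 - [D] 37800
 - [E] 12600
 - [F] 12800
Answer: E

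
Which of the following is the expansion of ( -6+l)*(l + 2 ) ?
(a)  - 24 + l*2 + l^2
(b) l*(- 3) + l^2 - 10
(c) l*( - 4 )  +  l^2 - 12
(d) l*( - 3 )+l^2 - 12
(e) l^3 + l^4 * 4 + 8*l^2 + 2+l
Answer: c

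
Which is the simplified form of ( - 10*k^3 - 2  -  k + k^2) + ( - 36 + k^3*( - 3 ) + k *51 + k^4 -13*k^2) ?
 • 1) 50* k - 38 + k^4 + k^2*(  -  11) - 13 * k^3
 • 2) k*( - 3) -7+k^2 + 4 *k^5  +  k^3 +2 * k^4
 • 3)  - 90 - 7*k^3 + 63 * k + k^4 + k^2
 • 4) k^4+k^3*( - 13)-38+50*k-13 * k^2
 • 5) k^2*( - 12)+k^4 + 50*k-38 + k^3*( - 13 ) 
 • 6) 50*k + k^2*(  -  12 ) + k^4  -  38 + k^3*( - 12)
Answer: 5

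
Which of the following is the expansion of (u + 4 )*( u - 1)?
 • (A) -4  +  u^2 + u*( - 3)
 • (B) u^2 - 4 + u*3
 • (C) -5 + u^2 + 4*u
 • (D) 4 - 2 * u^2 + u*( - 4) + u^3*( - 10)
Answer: B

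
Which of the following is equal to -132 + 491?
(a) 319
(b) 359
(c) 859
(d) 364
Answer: b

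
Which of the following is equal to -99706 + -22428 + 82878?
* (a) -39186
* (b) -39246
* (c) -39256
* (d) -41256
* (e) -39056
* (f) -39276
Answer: c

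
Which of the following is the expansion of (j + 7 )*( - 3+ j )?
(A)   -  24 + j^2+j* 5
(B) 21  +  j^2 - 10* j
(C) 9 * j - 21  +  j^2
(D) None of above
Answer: D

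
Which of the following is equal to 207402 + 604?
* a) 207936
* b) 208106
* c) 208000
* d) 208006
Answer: d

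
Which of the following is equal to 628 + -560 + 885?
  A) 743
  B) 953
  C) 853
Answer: B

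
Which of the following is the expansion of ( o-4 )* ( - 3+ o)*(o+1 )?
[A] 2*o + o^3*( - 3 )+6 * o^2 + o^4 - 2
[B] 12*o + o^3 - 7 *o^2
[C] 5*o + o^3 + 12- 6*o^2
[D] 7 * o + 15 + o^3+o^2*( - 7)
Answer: C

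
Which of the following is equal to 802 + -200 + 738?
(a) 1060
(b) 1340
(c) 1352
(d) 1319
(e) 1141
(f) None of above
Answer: b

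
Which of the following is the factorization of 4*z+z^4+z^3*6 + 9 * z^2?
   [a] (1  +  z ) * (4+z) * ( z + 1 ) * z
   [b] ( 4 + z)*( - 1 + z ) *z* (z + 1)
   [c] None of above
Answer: a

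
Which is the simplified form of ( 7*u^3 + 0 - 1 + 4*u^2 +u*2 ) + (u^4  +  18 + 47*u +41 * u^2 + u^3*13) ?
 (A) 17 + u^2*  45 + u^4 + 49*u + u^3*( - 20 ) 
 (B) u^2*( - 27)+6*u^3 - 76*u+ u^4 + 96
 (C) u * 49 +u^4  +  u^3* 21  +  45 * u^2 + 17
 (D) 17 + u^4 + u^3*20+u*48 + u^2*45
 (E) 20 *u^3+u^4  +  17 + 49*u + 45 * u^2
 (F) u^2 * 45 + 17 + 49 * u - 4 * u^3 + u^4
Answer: E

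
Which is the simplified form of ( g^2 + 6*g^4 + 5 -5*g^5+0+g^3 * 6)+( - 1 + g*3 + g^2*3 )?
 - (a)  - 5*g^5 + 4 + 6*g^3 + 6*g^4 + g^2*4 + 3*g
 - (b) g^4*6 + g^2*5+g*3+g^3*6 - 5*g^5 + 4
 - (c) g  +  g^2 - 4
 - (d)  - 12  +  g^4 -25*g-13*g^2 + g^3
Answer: a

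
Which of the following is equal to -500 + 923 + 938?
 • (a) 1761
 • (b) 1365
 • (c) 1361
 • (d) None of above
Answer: c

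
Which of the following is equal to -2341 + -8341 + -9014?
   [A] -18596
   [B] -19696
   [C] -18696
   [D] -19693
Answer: B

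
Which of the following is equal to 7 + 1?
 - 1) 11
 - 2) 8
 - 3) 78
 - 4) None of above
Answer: 2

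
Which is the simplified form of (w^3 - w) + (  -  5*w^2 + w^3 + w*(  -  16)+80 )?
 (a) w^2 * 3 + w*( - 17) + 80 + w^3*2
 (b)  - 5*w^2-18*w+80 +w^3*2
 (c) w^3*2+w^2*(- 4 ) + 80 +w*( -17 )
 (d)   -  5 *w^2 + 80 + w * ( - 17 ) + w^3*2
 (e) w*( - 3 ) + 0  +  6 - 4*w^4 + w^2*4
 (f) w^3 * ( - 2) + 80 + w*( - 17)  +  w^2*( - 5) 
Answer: d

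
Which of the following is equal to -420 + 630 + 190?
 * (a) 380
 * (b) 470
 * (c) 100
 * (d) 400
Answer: d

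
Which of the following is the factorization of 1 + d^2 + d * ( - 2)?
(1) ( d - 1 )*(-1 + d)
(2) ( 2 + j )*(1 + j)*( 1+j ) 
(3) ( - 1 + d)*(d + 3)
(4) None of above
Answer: 1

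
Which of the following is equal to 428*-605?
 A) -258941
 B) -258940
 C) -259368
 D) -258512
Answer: B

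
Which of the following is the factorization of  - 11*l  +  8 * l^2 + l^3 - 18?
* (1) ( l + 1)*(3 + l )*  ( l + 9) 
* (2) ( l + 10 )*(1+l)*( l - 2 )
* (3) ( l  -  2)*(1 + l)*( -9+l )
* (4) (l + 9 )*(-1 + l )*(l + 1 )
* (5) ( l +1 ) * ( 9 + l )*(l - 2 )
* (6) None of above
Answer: 5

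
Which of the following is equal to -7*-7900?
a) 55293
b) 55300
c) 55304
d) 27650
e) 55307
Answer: b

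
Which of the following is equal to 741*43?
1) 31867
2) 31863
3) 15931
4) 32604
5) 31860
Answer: 2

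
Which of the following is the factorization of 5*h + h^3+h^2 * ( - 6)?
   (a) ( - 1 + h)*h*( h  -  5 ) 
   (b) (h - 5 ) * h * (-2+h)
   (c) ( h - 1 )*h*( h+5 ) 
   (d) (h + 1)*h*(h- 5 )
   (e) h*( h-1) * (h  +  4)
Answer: a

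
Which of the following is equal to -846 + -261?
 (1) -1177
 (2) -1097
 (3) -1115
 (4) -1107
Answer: 4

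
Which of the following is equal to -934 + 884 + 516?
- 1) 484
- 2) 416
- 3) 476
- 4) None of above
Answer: 4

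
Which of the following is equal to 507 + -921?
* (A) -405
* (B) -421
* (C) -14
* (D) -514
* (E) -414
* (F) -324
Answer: E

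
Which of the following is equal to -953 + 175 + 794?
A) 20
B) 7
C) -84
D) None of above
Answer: D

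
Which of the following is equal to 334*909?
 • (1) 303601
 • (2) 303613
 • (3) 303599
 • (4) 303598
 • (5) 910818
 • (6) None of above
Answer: 6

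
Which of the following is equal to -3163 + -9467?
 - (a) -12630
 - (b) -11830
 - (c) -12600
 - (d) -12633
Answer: a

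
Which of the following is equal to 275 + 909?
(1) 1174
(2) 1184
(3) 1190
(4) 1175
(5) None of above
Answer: 2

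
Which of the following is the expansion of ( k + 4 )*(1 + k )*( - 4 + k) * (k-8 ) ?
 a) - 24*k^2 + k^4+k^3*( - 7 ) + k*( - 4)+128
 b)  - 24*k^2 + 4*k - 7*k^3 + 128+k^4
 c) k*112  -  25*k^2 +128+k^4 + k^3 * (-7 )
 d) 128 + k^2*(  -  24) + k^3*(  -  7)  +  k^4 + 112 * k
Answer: d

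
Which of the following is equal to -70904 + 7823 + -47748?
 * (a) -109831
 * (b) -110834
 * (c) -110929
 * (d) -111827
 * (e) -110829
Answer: e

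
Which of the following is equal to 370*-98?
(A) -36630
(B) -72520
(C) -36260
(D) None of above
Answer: C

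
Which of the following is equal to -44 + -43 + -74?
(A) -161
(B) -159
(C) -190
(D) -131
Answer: A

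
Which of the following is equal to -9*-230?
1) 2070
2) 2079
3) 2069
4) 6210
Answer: 1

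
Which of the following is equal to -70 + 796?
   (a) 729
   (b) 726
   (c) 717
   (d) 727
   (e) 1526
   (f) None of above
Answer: b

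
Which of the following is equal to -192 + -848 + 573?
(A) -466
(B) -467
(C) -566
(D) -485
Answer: B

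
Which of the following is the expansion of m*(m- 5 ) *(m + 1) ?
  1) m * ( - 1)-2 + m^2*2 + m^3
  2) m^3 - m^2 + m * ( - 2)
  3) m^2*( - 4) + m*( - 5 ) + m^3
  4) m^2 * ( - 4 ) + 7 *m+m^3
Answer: 3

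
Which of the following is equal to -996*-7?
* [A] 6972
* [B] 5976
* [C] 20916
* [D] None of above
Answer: A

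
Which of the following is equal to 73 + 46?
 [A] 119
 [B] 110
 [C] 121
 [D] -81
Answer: A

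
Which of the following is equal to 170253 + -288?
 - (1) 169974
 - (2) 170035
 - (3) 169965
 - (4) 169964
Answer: 3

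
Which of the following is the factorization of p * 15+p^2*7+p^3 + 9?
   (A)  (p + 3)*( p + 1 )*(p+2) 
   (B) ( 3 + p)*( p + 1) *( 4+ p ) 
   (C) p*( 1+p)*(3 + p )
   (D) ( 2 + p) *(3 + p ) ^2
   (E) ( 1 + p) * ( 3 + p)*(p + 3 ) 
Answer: E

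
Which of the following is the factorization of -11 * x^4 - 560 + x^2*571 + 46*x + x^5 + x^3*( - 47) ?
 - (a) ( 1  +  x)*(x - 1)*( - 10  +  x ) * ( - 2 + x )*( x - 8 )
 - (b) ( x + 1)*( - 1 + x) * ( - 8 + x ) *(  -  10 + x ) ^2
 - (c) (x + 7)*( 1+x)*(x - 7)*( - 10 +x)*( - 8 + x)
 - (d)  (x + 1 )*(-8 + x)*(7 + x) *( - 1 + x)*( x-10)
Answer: d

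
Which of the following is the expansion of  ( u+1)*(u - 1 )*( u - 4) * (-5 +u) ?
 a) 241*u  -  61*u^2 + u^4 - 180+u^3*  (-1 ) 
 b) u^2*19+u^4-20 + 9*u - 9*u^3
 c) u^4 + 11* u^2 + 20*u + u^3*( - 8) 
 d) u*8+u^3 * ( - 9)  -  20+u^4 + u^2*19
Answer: b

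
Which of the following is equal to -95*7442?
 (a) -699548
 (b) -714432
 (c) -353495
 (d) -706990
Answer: d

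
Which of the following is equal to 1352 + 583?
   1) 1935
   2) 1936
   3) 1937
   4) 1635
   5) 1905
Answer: 1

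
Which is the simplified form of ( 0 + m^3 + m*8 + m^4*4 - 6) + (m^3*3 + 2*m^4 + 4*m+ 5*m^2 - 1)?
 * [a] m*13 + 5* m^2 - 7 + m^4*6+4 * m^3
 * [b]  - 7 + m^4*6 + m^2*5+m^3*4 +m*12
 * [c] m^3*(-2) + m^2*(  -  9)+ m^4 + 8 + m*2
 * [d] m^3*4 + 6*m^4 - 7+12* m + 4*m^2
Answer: b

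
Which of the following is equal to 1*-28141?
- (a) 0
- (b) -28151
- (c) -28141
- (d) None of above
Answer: c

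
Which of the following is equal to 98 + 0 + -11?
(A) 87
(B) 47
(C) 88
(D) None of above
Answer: A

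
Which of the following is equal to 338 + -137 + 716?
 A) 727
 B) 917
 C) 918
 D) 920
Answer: B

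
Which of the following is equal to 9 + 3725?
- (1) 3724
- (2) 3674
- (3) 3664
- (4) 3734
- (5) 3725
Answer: 4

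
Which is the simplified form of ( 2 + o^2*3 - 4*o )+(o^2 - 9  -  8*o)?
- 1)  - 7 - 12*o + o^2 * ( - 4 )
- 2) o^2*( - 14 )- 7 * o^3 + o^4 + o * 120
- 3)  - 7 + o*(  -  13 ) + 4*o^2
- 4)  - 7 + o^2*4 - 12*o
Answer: 4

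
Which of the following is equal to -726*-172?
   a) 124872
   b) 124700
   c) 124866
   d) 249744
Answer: a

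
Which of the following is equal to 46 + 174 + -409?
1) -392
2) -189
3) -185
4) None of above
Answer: 2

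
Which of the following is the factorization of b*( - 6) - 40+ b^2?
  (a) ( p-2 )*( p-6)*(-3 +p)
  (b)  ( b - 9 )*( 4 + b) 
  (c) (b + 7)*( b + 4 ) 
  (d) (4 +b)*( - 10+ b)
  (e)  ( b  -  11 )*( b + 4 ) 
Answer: d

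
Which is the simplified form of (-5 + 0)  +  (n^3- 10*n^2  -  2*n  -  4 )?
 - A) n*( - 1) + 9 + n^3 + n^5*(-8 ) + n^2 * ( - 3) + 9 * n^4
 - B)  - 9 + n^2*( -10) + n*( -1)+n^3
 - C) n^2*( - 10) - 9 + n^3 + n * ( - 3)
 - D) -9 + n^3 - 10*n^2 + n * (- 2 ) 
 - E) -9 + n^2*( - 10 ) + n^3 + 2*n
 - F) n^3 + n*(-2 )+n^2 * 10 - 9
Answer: D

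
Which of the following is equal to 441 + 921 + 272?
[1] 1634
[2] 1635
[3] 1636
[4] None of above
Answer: 1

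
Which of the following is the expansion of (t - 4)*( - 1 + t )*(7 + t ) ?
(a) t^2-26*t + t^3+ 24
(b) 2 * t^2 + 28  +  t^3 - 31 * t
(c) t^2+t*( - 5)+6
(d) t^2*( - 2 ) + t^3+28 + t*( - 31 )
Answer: b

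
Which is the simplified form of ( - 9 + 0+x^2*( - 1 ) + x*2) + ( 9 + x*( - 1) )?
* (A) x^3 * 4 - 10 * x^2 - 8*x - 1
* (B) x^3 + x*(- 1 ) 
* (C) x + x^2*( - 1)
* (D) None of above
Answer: C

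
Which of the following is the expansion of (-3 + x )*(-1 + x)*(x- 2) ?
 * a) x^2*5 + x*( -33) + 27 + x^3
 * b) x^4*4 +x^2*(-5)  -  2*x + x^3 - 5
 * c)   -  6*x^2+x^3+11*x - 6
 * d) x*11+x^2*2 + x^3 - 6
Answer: c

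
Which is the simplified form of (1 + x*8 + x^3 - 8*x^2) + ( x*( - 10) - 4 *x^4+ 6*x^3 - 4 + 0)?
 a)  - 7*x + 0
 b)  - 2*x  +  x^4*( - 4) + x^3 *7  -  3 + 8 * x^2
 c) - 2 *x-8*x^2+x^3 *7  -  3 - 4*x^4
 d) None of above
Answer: c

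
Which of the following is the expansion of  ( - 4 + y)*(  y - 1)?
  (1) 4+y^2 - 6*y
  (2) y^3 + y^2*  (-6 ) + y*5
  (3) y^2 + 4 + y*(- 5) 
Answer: 3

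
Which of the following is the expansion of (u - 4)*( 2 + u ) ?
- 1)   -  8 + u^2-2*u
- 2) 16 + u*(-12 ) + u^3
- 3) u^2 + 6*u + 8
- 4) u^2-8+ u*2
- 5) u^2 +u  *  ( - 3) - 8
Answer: 1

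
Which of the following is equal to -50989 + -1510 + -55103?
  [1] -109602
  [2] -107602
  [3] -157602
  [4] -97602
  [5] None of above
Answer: 2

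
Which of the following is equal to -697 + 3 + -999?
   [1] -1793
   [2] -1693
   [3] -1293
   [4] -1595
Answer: 2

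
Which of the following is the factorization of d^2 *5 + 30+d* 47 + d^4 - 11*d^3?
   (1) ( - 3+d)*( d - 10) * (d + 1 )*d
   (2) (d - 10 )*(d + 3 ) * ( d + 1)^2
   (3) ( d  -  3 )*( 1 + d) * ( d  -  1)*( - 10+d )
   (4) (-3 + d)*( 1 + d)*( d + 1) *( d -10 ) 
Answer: 4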